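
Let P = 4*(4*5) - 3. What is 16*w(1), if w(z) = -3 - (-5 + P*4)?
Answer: -4896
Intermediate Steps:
P = 77 (P = 4*20 - 3 = 80 - 3 = 77)
w(z) = -306 (w(z) = -3 - (-5 + 77*4) = -3 - (-5 + 308) = -3 - 1*303 = -3 - 303 = -306)
16*w(1) = 16*(-306) = -4896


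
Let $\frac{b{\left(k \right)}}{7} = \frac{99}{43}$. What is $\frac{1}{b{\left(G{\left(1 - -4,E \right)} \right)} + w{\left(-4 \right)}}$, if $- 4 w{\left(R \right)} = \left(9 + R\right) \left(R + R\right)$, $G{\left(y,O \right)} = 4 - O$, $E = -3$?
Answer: $\frac{43}{1123} \approx 0.03829$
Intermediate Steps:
$b{\left(k \right)} = \frac{693}{43}$ ($b{\left(k \right)} = 7 \cdot \frac{99}{43} = \frac{693}{43}$)
$w{\left(R \right)} = - \frac{R \left(9 + R\right)}{2}$ ($w{\left(R \right)} = - \frac{\left(9 + R\right) \left(R + R\right)}{4} = - \frac{\left(9 + R\right) 2 R}{4} = - \frac{2 R \left(9 + R\right)}{4} = - \frac{R \left(9 + R\right)}{2}$)
$\frac{1}{b{\left(G{\left(1 - -4,E \right)} \right)} + w{\left(-4 \right)}} = \frac{1}{\frac{693}{43} - - 2 \left(9 - 4\right)} = \frac{1}{\frac{693}{43} - \left(-2\right) 5} = \frac{1}{\frac{693}{43} + 10} = \frac{1}{\frac{1123}{43}} = \frac{43}{1123}$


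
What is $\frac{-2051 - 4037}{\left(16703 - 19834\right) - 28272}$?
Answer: $\frac{6088}{31403} \approx 0.19387$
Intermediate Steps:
$\frac{-2051 - 4037}{\left(16703 - 19834\right) - 28272} = - \frac{6088}{\left(16703 - 19834\right) - 28272} = - \frac{6088}{-3131 - 28272} = - \frac{6088}{-31403} = \left(-6088\right) \left(- \frac{1}{31403}\right) = \frac{6088}{31403}$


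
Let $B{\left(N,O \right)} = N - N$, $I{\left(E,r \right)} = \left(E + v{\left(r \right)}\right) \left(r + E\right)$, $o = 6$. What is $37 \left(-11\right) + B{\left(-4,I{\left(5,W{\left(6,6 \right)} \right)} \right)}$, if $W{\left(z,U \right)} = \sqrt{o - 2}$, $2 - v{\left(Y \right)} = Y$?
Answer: $-407$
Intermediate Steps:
$v{\left(Y \right)} = 2 - Y$
$W{\left(z,U \right)} = 2$ ($W{\left(z,U \right)} = \sqrt{6 - 2} = \sqrt{4} = 2$)
$I{\left(E,r \right)} = \left(E + r\right) \left(2 + E - r\right)$ ($I{\left(E,r \right)} = \left(E - \left(-2 + r\right)\right) \left(r + E\right) = \left(2 + E - r\right) \left(E + r\right) = \left(E + r\right) \left(2 + E - r\right)$)
$B{\left(N,O \right)} = 0$
$37 \left(-11\right) + B{\left(-4,I{\left(5,W{\left(6,6 \right)} \right)} \right)} = 37 \left(-11\right) + 0 = -407 + 0 = -407$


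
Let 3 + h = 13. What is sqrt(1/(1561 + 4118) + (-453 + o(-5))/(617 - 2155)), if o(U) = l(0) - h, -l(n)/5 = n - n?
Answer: sqrt(2553245127370)/2911434 ≈ 0.54883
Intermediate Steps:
h = 10 (h = -3 + 13 = 10)
l(n) = 0 (l(n) = -5*(n - n) = -5*0 = 0)
o(U) = -10 (o(U) = 0 - 1*10 = 0 - 10 = -10)
sqrt(1/(1561 + 4118) + (-453 + o(-5))/(617 - 2155)) = sqrt(1/(1561 + 4118) + (-453 - 10)/(617 - 2155)) = sqrt(1/5679 - 463/(-1538)) = sqrt(1/5679 - 463*(-1/1538)) = sqrt(1/5679 + 463/1538) = sqrt(2630915/8734302) = sqrt(2553245127370)/2911434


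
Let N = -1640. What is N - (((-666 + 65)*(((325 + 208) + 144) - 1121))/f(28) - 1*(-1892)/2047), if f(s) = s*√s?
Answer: -3358972/2047 - 66711*√7/98 ≈ -3442.0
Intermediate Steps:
f(s) = s^(3/2)
N - (((-666 + 65)*(((325 + 208) + 144) - 1121))/f(28) - 1*(-1892)/2047) = -1640 - (((-666 + 65)*(((325 + 208) + 144) - 1121))/(28^(3/2)) - 1*(-1892)/2047) = -1640 - ((-601*((533 + 144) - 1121))/((56*√7)) + 1892*(1/2047)) = -1640 - ((-601*(677 - 1121))*(√7/392) + 1892/2047) = -1640 - ((-601*(-444))*(√7/392) + 1892/2047) = -1640 - (266844*(√7/392) + 1892/2047) = -1640 - (66711*√7/98 + 1892/2047) = -1640 - (1892/2047 + 66711*√7/98) = -1640 + (-1892/2047 - 66711*√7/98) = -3358972/2047 - 66711*√7/98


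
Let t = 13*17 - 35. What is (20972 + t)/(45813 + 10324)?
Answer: 21158/56137 ≈ 0.37690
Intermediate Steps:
t = 186 (t = 221 - 35 = 186)
(20972 + t)/(45813 + 10324) = (20972 + 186)/(45813 + 10324) = 21158/56137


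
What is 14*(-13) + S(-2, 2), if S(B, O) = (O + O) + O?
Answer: -176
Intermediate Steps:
S(B, O) = 3*O (S(B, O) = 2*O + O = 3*O)
14*(-13) + S(-2, 2) = 14*(-13) + 3*2 = -182 + 6 = -176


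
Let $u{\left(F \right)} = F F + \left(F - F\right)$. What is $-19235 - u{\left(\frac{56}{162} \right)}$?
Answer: $- \frac{126201619}{6561} \approx -19235.0$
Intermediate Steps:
$u{\left(F \right)} = F^{2}$ ($u{\left(F \right)} = F^{2} + 0 = F^{2}$)
$-19235 - u{\left(\frac{56}{162} \right)} = -19235 - \left(\frac{56}{162}\right)^{2} = -19235 - \left(56 \cdot \frac{1}{162}\right)^{2} = -19235 - \left(\frac{28}{81}\right)^{2} = -19235 - \frac{784}{6561} = - \frac{126201619}{6561}$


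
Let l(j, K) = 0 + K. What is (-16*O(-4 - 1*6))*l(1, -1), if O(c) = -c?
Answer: 160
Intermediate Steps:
l(j, K) = K
(-16*O(-4 - 1*6))*l(1, -1) = -(-16)*(-4 - 1*6)*(-1) = -(-16)*(-4 - 6)*(-1) = -(-16)*(-10)*(-1) = -16*10*(-1) = -160*(-1) = 160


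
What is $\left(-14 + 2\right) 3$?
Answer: $-36$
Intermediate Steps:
$\left(-14 + 2\right) 3 = \left(-12\right) 3 = -36$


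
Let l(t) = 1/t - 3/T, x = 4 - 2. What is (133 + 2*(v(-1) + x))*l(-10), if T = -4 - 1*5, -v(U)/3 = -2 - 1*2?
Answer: 1127/30 ≈ 37.567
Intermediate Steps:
v(U) = 12 (v(U) = -3*(-2 - 1*2) = -3*(-2 - 2) = -3*(-4) = 12)
x = 2
T = -9 (T = -4 - 5 = -9)
l(t) = ⅓ + 1/t (l(t) = 1/t - 3/(-9) = 1/t - 3*(-⅑) = 1/t + ⅓ = ⅓ + 1/t)
(133 + 2*(v(-1) + x))*l(-10) = (133 + 2*(12 + 2))*((⅓)*(3 - 10)/(-10)) = (133 + 2*14)*((⅓)*(-⅒)*(-7)) = (133 + 28)*(7/30) = 161*(7/30) = 1127/30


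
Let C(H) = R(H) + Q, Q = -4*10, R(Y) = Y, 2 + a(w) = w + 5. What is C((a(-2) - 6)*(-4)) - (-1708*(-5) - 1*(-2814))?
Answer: -11374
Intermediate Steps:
a(w) = 3 + w (a(w) = -2 + (w + 5) = -2 + (5 + w) = 3 + w)
Q = -40
C(H) = -40 + H (C(H) = H - 40 = -40 + H)
C((a(-2) - 6)*(-4)) - (-1708*(-5) - 1*(-2814)) = (-40 + ((3 - 2) - 6)*(-4)) - (-1708*(-5) - 1*(-2814)) = (-40 + (1 - 6)*(-4)) - (8540 + 2814) = (-40 - 5*(-4)) - 1*11354 = (-40 + 20) - 11354 = -20 - 11354 = -11374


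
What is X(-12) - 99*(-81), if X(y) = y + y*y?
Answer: 8151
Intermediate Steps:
X(y) = y + y**2
X(-12) - 99*(-81) = -12*(1 - 12) - 99*(-81) = -12*(-11) + 8019 = 132 + 8019 = 8151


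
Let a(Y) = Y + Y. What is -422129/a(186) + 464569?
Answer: 172397539/372 ≈ 4.6343e+5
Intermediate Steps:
a(Y) = 2*Y
-422129/a(186) + 464569 = -422129/(2*186) + 464569 = -422129/372 + 464569 = 172397539/372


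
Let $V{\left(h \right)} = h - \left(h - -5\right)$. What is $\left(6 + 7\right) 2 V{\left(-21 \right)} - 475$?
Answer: $-605$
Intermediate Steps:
$V{\left(h \right)} = -5$ ($V{\left(h \right)} = h - \left(h + 5\right) = h - \left(5 + h\right) = -5$)
$\left(6 + 7\right) 2 V{\left(-21 \right)} - 475 = \left(6 + 7\right) 2 \left(-5\right) - 475 = 13 \cdot 2 \left(-5\right) - 475 = 26 \left(-5\right) - 475 = -130 - 475 = -605$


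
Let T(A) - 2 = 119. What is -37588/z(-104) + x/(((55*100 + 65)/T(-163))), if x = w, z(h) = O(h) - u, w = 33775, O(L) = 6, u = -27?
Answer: -707749/1749 ≈ -404.66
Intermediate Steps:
T(A) = 121 (T(A) = 2 + 119 = 121)
z(h) = 33 (z(h) = 6 - 1*(-27) = 6 + 27 = 33)
x = 33775
-37588/z(-104) + x/(((55*100 + 65)/T(-163))) = -37588/33 + 33775/(((55*100 + 65)/121)) = -37588*1/33 + 33775/(((5500 + 65)*(1/121))) = -37588/33 + 33775/((5565*(1/121))) = -37588/33 + 33775/(5565/121) = -37588/33 + 33775*(121/5565) = -37588/33 + 116765/159 = -707749/1749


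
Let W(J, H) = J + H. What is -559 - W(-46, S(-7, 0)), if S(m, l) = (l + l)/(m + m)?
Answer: -513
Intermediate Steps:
S(m, l) = l/m (S(m, l) = (2*l)/((2*m)) = (2*l)*(1/(2*m)) = l/m)
W(J, H) = H + J
-559 - W(-46, S(-7, 0)) = -559 - (0/(-7) - 46) = -559 - (0*(-⅐) - 46) = -559 - (0 - 46) = -559 - 1*(-46) = -559 + 46 = -513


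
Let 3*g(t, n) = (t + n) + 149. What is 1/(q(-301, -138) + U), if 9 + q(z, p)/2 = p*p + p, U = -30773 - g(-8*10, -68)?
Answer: 3/21062 ≈ 0.00014244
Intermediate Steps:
g(t, n) = 149/3 + n/3 + t/3 (g(t, n) = ((t + n) + 149)/3 = ((n + t) + 149)/3 = (149 + n + t)/3 = 149/3 + n/3 + t/3)
U = -92320/3 (U = -30773 - (149/3 + (⅓)*(-68) + (-8*10)/3) = -30773 - (149/3 - 68/3 + (⅓)*(-80)) = -30773 - (149/3 - 68/3 - 80/3) = -30773 - 1*⅓ = -30773 - ⅓ = -92320/3 ≈ -30773.)
q(z, p) = -18 + 2*p + 2*p² (q(z, p) = -18 + 2*(p*p + p) = -18 + 2*(p² + p) = -18 + 2*(p + p²) = -18 + (2*p + 2*p²) = -18 + 2*p + 2*p²)
1/(q(-301, -138) + U) = 1/((-18 + 2*(-138) + 2*(-138)²) - 92320/3) = 1/((-18 - 276 + 2*19044) - 92320/3) = 1/((-18 - 276 + 38088) - 92320/3) = 1/(37794 - 92320/3) = 1/(21062/3) = 3/21062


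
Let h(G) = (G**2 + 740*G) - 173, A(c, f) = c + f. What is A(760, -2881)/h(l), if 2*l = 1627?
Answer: -2828/1684799 ≈ -0.0016785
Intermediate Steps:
l = 1627/2 (l = (1/2)*1627 = 1627/2 ≈ 813.50)
h(G) = -173 + G**2 + 740*G
A(760, -2881)/h(l) = (760 - 2881)/(-173 + (1627/2)**2 + 740*(1627/2)) = -2121/(-173 + 2647129/4 + 601990) = -2121/5054397/4 = -2121*4/5054397 = -2828/1684799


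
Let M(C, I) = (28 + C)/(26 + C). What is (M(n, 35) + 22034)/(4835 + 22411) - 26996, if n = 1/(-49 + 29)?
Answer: -381730199099/14140674 ≈ -26995.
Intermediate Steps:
n = -1/20 (n = 1/(-20) = -1/20 ≈ -0.050000)
M(C, I) = (28 + C)/(26 + C)
(M(n, 35) + 22034)/(4835 + 22411) - 26996 = ((28 - 1/20)/(26 - 1/20) + 22034)/(4835 + 22411) - 26996 = ((559/20)/(519/20) + 22034)/27246 - 26996 = ((20/519)*(559/20) + 22034)*(1/27246) - 26996 = (559/519 + 22034)*(1/27246) - 26996 = (11436205/519)*(1/27246) - 26996 = 11436205/14140674 - 26996 = -381730199099/14140674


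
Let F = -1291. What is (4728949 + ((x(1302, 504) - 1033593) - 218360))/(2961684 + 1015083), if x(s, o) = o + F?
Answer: 3476209/3976767 ≈ 0.87413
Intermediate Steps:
x(s, o) = -1291 + o (x(s, o) = o - 1291 = -1291 + o)
(4728949 + ((x(1302, 504) - 1033593) - 218360))/(2961684 + 1015083) = (4728949 + (((-1291 + 504) - 1033593) - 218360))/(2961684 + 1015083) = (4728949 + ((-787 - 1033593) - 218360))/3976767 = (4728949 + (-1034380 - 218360))*(1/3976767) = (4728949 - 1252740)*(1/3976767) = 3476209*(1/3976767) = 3476209/3976767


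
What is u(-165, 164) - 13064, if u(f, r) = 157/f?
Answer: -2155717/165 ≈ -13065.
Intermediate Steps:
u(-165, 164) - 13064 = 157/(-165) - 13064 = 157*(-1/165) - 13064 = -157/165 - 13064 = -2155717/165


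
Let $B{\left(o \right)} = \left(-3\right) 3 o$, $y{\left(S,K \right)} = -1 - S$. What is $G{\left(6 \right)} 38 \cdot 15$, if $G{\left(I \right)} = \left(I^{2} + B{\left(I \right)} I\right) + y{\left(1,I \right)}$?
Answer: $-165300$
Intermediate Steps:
$B{\left(o \right)} = - 9 o$
$G{\left(I \right)} = -2 - 8 I^{2}$ ($G{\left(I \right)} = \left(I^{2} + - 9 I I\right) - 2 = \left(I^{2} - 9 I^{2}\right) - 2 = - 8 I^{2} - 2 = -2 - 8 I^{2}$)
$G{\left(6 \right)} 38 \cdot 15 = \left(-2 - 8 \cdot 6^{2}\right) 38 \cdot 15 = \left(-2 - 288\right) 38 \cdot 15 = \left(-290\right) 38 \cdot 15 = \left(-11020\right) 15 = -165300$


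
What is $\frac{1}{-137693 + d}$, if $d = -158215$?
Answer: $- \frac{1}{295908} \approx -3.3794 \cdot 10^{-6}$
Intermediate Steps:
$\frac{1}{-137693 + d} = \frac{1}{-137693 - 158215} = \frac{1}{-295908} = - \frac{1}{295908}$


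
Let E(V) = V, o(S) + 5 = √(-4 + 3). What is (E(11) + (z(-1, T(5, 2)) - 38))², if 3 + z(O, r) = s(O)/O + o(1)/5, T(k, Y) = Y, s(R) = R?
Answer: (-150 + I)²/25 ≈ 899.96 - 12.0*I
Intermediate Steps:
o(S) = -5 + I (o(S) = -5 + √(-4 + 3) = -5 + √(-1) = -5 + I)
z(O, r) = -3 + I/5 (z(O, r) = -3 + (O/O + (-5 + I)/5) = -3 + (1 + (-5 + I)*(⅕)) = -3 + (1 + (-1 + I/5)) = -3 + I/5)
(E(11) + (z(-1, T(5, 2)) - 38))² = (11 + ((-3 + I/5) - 38))² = (11 + (-41 + I/5))² = (-30 + I/5)²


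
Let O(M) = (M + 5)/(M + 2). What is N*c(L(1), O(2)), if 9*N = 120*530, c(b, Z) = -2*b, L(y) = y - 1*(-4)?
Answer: -212000/3 ≈ -70667.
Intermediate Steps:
L(y) = 4 + y (L(y) = y + 4 = 4 + y)
O(M) = (5 + M)/(2 + M)
N = 21200/3 (N = (120*530)/9 = (⅑)*63600 = 21200/3 ≈ 7066.7)
N*c(L(1), O(2)) = 21200*(-2*(4 + 1))/3 = 21200*(-2*5)/3 = (21200/3)*(-10) = -212000/3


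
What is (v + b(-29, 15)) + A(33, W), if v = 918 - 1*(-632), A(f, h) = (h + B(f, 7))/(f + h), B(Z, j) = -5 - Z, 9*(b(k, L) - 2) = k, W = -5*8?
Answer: 98275/63 ≈ 1559.9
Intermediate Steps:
W = -40
b(k, L) = 2 + k/9
A(f, h) = (-5 + h - f)/(f + h) (A(f, h) = (h + (-5 - f))/(f + h) = (-5 + h - f)/(f + h))
v = 1550 (v = 918 + 632 = 1550)
(v + b(-29, 15)) + A(33, W) = (1550 + (2 + (1/9)*(-29))) + (-5 - 40 - 1*33)/(33 - 40) = (1550 + (2 - 29/9)) + (-5 - 40 - 33)/(-7) = (1550 - 11/9) - 1/7*(-78) = 13939/9 + 78/7 = 98275/63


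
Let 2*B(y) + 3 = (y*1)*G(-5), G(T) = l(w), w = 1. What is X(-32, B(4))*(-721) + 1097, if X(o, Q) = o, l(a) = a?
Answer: 24169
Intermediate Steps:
G(T) = 1
B(y) = -3/2 + y/2 (B(y) = -3/2 + ((y*1)*1)/2 = -3/2 + (y*1)/2 = -3/2 + y/2)
X(-32, B(4))*(-721) + 1097 = -32*(-721) + 1097 = 23072 + 1097 = 24169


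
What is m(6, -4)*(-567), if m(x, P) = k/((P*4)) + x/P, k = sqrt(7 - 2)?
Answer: 1701/2 + 567*sqrt(5)/16 ≈ 929.74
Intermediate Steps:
k = sqrt(5) ≈ 2.2361
m(x, P) = x/P + sqrt(5)/(4*P) (m(x, P) = sqrt(5)/((P*4)) + x/P = sqrt(5)/((4*P)) + x/P = sqrt(5)*(1/(4*P)) + x/P = sqrt(5)/(4*P) + x/P = x/P + sqrt(5)/(4*P))
m(6, -4)*(-567) = ((6 + sqrt(5)/4)/(-4))*(-567) = -(6 + sqrt(5)/4)/4*(-567) = (-3/2 - sqrt(5)/16)*(-567) = 1701/2 + 567*sqrt(5)/16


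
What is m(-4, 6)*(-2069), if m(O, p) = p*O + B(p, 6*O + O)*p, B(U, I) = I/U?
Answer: 107588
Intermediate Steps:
m(O, p) = 7*O + O*p (m(O, p) = p*O + ((6*O + O)/p)*p = O*p + ((7*O)/p)*p = O*p + (7*O/p)*p = O*p + 7*O = 7*O + O*p)
m(-4, 6)*(-2069) = -4*(7 + 6)*(-2069) = -4*13*(-2069) = -52*(-2069) = 107588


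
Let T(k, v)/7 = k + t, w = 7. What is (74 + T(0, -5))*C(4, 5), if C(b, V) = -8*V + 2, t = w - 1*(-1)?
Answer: -4940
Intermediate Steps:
t = 8 (t = 7 - 1*(-1) = 7 + 1 = 8)
C(b, V) = 2 - 8*V
T(k, v) = 56 + 7*k (T(k, v) = 7*(k + 8) = 7*(8 + k) = 56 + 7*k)
(74 + T(0, -5))*C(4, 5) = (74 + (56 + 7*0))*(2 - 8*5) = (74 + (56 + 0))*(2 - 40) = (74 + 56)*(-38) = 130*(-38) = -4940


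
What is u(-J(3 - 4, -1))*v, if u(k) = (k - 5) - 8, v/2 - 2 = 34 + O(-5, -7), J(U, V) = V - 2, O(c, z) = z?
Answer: -580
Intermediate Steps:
J(U, V) = -2 + V
v = 58 (v = 4 + 2*(34 - 7) = 4 + 2*27 = 4 + 54 = 58)
u(k) = -13 + k (u(k) = (-5 + k) - 8 = -13 + k)
u(-J(3 - 4, -1))*v = (-13 - (-2 - 1))*58 = (-13 - 1*(-3))*58 = (-13 + 3)*58 = -10*58 = -580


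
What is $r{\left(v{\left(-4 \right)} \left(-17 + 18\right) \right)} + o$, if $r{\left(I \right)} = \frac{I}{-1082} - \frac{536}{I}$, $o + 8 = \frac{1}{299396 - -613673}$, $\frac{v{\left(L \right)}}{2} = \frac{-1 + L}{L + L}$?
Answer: $- \frac{8630672393373}{19758813160} \approx -436.8$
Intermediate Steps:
$v{\left(L \right)} = \frac{-1 + L}{L}$ ($v{\left(L \right)} = 2 \frac{-1 + L}{L + L} = 2 \frac{-1 + L}{2 L} = \frac{-1 + L}{L}$)
$o = - \frac{7304551}{913069}$ ($o = -8 + \frac{1}{299396 - -613673} = -8 + \frac{1}{299396 + 613673} = -8 + \frac{1}{913069} = - \frac{7304551}{913069} \approx -8.0$)
$r{\left(I \right)} = - \frac{536}{I} - \frac{I}{1082}$ ($r{\left(I \right)} = I \left(- \frac{1}{1082}\right) - \frac{536}{I} = - \frac{I}{1082} - \frac{536}{I} = - \frac{536}{I} - \frac{I}{1082}$)
$r{\left(v{\left(-4 \right)} \left(-17 + 18\right) \right)} + o = \left(- \frac{536}{\frac{-1 - 4}{-4} \left(-17 + 18\right)} - \frac{\frac{-1 - 4}{-4} \left(-17 + 18\right)}{1082}\right) - \frac{7304551}{913069} = \left(- \frac{536}{\left(- \frac{1}{4}\right) \left(-5\right) 1} - \frac{\left(- \frac{1}{4}\right) \left(-5\right) 1}{1082}\right) - \frac{7304551}{913069} = \left(- \frac{536}{\frac{5}{4} \cdot 1} - \frac{\frac{5}{4} \cdot 1}{1082}\right) - \frac{7304551}{913069} = \left(- \frac{536}{\frac{5}{4}} - \frac{5}{4328}\right) - \frac{7304551}{913069} = \left(\left(-536\right) \frac{4}{5} - \frac{5}{4328}\right) - \frac{7304551}{913069} = \left(- \frac{2144}{5} - \frac{5}{4328}\right) - \frac{7304551}{913069} = - \frac{9279257}{21640} - \frac{7304551}{913069} = - \frac{8630672393373}{19758813160}$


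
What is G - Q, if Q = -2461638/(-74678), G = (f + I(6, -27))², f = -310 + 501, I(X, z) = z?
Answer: 1003038925/37339 ≈ 26863.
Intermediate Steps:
f = 191
G = 26896 (G = (191 - 27)² = 164² = 26896)
Q = 1230819/37339 (Q = -2461638*(-1/74678) = 1230819/37339 ≈ 32.963)
G - Q = 26896 - 1*1230819/37339 = 26896 - 1230819/37339 = 1003038925/37339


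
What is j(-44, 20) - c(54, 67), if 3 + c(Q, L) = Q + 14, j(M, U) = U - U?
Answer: -65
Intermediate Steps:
j(M, U) = 0
c(Q, L) = 11 + Q (c(Q, L) = -3 + (Q + 14) = -3 + (14 + Q) = 11 + Q)
j(-44, 20) - c(54, 67) = 0 - (11 + 54) = 0 - 1*65 = 0 - 65 = -65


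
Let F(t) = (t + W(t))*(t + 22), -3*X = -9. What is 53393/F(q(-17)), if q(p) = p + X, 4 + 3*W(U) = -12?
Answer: -160179/464 ≈ -345.21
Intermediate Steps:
X = 3 (X = -⅓*(-9) = 3)
W(U) = -16/3 (W(U) = -4/3 + (⅓)*(-12) = -4/3 - 4 = -16/3)
q(p) = 3 + p (q(p) = p + 3 = 3 + p)
F(t) = (22 + t)*(-16/3 + t) (F(t) = (t - 16/3)*(t + 22) = (-16/3 + t)*(22 + t) = (22 + t)*(-16/3 + t))
53393/F(q(-17)) = 53393/(-352/3 + (3 - 17)² + 50*(3 - 17)/3) = 53393/(-352/3 + (-14)² + (50/3)*(-14)) = 53393/(-352/3 + 196 - 700/3) = 53393/(-464/3) = 53393*(-3/464) = -160179/464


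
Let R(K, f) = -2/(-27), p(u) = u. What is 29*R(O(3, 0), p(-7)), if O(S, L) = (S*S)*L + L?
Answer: 58/27 ≈ 2.1481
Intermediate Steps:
O(S, L) = L + L*S² (O(S, L) = S²*L + L = L*S² + L = L + L*S²)
R(K, f) = 2/27 (R(K, f) = -2*(-1/27) = 2/27)
29*R(O(3, 0), p(-7)) = 29*(2/27) = 58/27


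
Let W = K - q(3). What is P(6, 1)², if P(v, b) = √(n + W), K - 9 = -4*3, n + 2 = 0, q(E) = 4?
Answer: -9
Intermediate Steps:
n = -2 (n = -2 + 0 = -2)
K = -3 (K = 9 - 4*3 = 9 - 12 = -3)
W = -7 (W = -3 - 1*4 = -3 - 4 = -7)
P(v, b) = 3*I (P(v, b) = √(-2 - 7) = √(-9) = 3*I)
P(6, 1)² = (3*I)² = -9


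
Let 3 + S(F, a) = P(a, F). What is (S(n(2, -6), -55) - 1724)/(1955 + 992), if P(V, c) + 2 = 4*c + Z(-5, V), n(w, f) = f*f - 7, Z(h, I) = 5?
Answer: -1608/2947 ≈ -0.54564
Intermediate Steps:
n(w, f) = -7 + f**2 (n(w, f) = f**2 - 7 = -7 + f**2)
P(V, c) = 3 + 4*c (P(V, c) = -2 + (4*c + 5) = -2 + (5 + 4*c) = 3 + 4*c)
S(F, a) = 4*F (S(F, a) = -3 + (3 + 4*F) = 4*F)
(S(n(2, -6), -55) - 1724)/(1955 + 992) = (4*(-7 + (-6)**2) - 1724)/(1955 + 992) = (4*(-7 + 36) - 1724)/2947 = (4*29 - 1724)*(1/2947) = (116 - 1724)*(1/2947) = -1608*1/2947 = -1608/2947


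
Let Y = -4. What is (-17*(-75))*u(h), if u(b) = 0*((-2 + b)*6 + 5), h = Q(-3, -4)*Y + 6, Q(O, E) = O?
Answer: 0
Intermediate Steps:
h = 18 (h = -3*(-4) + 6 = 12 + 6 = 18)
u(b) = 0 (u(b) = 0*((-12 + 6*b) + 5) = 0*(-7 + 6*b) = 0)
(-17*(-75))*u(h) = -17*(-75)*0 = 1275*0 = 0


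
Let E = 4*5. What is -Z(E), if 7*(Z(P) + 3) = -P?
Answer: 41/7 ≈ 5.8571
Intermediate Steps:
E = 20
Z(P) = -3 - P/7 (Z(P) = -3 + (-P)/7 = -3 - P/7)
-Z(E) = -(-3 - ⅐*20) = -(-3 - 20/7) = -1*(-41/7) = 41/7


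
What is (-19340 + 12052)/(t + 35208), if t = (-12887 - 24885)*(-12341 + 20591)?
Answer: 911/38947974 ≈ 2.3390e-5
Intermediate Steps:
t = -311619000 (t = -37772*8250 = -311619000)
(-19340 + 12052)/(t + 35208) = (-19340 + 12052)/(-311619000 + 35208) = -7288/(-311583792) = -7288*(-1/311583792) = 911/38947974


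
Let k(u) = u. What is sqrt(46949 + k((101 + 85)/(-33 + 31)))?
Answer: 2*sqrt(11714) ≈ 216.46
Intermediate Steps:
sqrt(46949 + k((101 + 85)/(-33 + 31))) = sqrt(46949 + (101 + 85)/(-33 + 31)) = sqrt(46949 + 186/(-2)) = sqrt(46949 + 186*(-1/2)) = sqrt(46949 - 93) = sqrt(46856) = 2*sqrt(11714)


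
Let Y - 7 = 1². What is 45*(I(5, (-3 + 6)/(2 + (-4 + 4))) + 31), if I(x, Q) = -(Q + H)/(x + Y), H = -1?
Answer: 36225/26 ≈ 1393.3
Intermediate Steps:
Y = 8 (Y = 7 + 1² = 7 + 1 = 8)
I(x, Q) = -(-1 + Q)/(8 + x) (I(x, Q) = -(Q - 1)/(x + 8) = -(-1 + Q)/(8 + x))
45*(I(5, (-3 + 6)/(2 + (-4 + 4))) + 31) = 45*((1 - (-3 + 6)/(2 + (-4 + 4)))/(8 + 5) + 31) = 45*((1 - 3/(2 + 0))/13 + 31) = 45*((1 - 3/2)/13 + 31) = 45*((1/13)*(-½) + 31) = 45*(-1/26 + 31) = 45*(805/26) = 36225/26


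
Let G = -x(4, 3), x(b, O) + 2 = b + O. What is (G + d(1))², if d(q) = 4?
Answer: 1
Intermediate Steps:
x(b, O) = -2 + O + b (x(b, O) = -2 + (b + O) = -2 + (O + b) = -2 + O + b)
G = -5 (G = -(-2 + 3 + 4) = -1*5 = -5)
(G + d(1))² = (-5 + 4)² = (-1)² = 1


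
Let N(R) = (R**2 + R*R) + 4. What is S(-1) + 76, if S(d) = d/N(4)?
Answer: 2735/36 ≈ 75.972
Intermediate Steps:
N(R) = 4 + 2*R**2 (N(R) = (R**2 + R**2) + 4 = 2*R**2 + 4 = 4 + 2*R**2)
S(d) = d/36 (S(d) = d/(4 + 2*4**2) = d/(4 + 2*16) = d/(4 + 32) = d/36)
S(-1) + 76 = (1/36)*(-1) + 76 = -1/36 + 76 = 2735/36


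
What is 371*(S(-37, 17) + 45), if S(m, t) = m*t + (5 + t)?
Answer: -208502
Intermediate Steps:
S(m, t) = 5 + t + m*t
371*(S(-37, 17) + 45) = 371*((5 + 17 - 37*17) + 45) = 371*((5 + 17 - 629) + 45) = 371*(-607 + 45) = 371*(-562) = -208502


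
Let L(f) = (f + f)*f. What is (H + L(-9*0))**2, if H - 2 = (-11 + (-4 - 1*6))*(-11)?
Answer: 54289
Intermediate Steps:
H = 233 (H = 2 + (-11 + (-4 - 1*6))*(-11) = 2 + (-11 + (-4 - 6))*(-11) = 2 + (-11 - 10)*(-11) = 2 - 21*(-11) = 2 + 231 = 233)
L(f) = 2*f**2 (L(f) = (2*f)*f = 2*f**2)
(H + L(-9*0))**2 = (233 + 2*(-9*0)**2)**2 = (233 + 2*0**2)**2 = (233 + 2*0)**2 = (233 + 0)**2 = 233**2 = 54289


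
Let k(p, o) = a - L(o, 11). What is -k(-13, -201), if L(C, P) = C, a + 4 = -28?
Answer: -169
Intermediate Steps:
a = -32 (a = -4 - 28 = -32)
k(p, o) = -32 - o
-k(-13, -201) = -(-32 - 1*(-201)) = -(-32 + 201) = -1*169 = -169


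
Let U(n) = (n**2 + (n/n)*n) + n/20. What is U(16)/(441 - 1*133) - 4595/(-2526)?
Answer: 239131/88410 ≈ 2.7048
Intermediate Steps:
U(n) = n**2 + 21*n/20 (U(n) = (n**2 + 1*n) + n*(1/20) = (n**2 + n) + n/20 = (n + n**2) + n/20 = n**2 + 21*n/20)
U(16)/(441 - 1*133) - 4595/(-2526) = ((1/20)*16*(21 + 20*16))/(441 - 1*133) - 4595/(-2526) = ((1/20)*16*(21 + 320))/(441 - 133) - 4595*(-1/2526) = ((1/20)*16*341)/308 + 4595/2526 = (1364/5)*(1/308) + 4595/2526 = 31/35 + 4595/2526 = 239131/88410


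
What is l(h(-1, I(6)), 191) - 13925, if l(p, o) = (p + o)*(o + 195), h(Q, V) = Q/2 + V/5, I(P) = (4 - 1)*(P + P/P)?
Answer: 306146/5 ≈ 61229.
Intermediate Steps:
I(P) = 3 + 3*P (I(P) = 3*(P + 1) = 3*(1 + P) = 3 + 3*P)
h(Q, V) = Q/2 + V/5 (h(Q, V) = Q*(½) + V*(⅕) = Q/2 + V/5)
l(p, o) = (195 + o)*(o + p) (l(p, o) = (o + p)*(195 + o) = (195 + o)*(o + p))
l(h(-1, I(6)), 191) - 13925 = (191² + 195*191 + 195*((½)*(-1) + (3 + 3*6)/5) + 191*((½)*(-1) + (3 + 3*6)/5)) - 13925 = (36481 + 37245 + 195*(-½ + (3 + 18)/5) + 191*(-½ + (3 + 18)/5)) - 13925 = (36481 + 37245 + 195*(-½ + (⅕)*21) + 191*(-½ + (⅕)*21)) - 13925 = (36481 + 37245 + 195*(-½ + 21/5) + 191*(-½ + 21/5)) - 13925 = (36481 + 37245 + 195*(37/10) + 191*(37/10)) - 13925 = (36481 + 37245 + 1443/2 + 7067/10) - 13925 = 375771/5 - 13925 = 306146/5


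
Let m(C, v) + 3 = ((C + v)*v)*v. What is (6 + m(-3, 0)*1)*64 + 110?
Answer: 302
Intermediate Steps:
m(C, v) = -3 + v²*(C + v) (m(C, v) = -3 + ((C + v)*v)*v = -3 + (v*(C + v))*v = -3 + v²*(C + v))
(6 + m(-3, 0)*1)*64 + 110 = (6 + (-3 + 0³ - 3*0²)*1)*64 + 110 = (6 + (-3 + 0 - 3*0)*1)*64 + 110 = (6 + (-3 + 0 + 0)*1)*64 + 110 = (6 - 3*1)*64 + 110 = (6 - 3)*64 + 110 = 3*64 + 110 = 192 + 110 = 302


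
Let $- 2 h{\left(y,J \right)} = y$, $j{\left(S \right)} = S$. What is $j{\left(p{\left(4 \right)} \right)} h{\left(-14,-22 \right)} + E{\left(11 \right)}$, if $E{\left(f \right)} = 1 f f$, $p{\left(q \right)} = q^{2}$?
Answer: $233$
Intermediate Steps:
$h{\left(y,J \right)} = - \frac{y}{2}$
$E{\left(f \right)} = f^{2}$ ($E{\left(f \right)} = f f = f^{2}$)
$j{\left(p{\left(4 \right)} \right)} h{\left(-14,-22 \right)} + E{\left(11 \right)} = 4^{2} \left(\left(- \frac{1}{2}\right) \left(-14\right)\right) + 11^{2} = 16 \cdot 7 + 121 = 112 + 121 = 233$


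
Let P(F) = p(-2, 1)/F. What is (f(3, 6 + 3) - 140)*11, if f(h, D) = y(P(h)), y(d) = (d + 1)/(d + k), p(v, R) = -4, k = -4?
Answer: -24629/16 ≈ -1539.3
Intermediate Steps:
P(F) = -4/F
y(d) = (1 + d)/(-4 + d) (y(d) = (d + 1)/(d - 4) = (1 + d)/(-4 + d))
f(h, D) = (1 - 4/h)/(-4 - 4/h)
(f(3, 6 + 3) - 140)*11 = ((4 - 1*3)/(4*(1 + 3)) - 140)*11 = ((1/4)*(4 - 3)/4 - 140)*11 = ((1/4)*(1/4)*1 - 140)*11 = (1/16 - 140)*11 = -2239/16*11 = -24629/16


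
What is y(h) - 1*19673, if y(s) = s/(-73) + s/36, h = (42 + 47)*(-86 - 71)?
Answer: -52217645/2628 ≈ -19870.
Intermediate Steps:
h = -13973 (h = 89*(-157) = -13973)
y(s) = 37*s/2628 (y(s) = s*(-1/73) + s*(1/36) = -s/73 + s/36 = 37*s/2628)
y(h) - 1*19673 = (37/2628)*(-13973) - 1*19673 = -517001/2628 - 19673 = -52217645/2628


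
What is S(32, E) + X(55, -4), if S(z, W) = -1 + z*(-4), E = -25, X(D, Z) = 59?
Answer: -70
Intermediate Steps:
S(z, W) = -1 - 4*z
S(32, E) + X(55, -4) = (-1 - 4*32) + 59 = (-1 - 128) + 59 = -129 + 59 = -70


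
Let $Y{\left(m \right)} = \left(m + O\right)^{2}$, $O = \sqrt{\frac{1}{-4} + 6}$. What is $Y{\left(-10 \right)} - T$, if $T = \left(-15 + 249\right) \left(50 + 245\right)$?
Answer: $-69030 + \frac{\left(20 - \sqrt{23}\right)^{2}}{4} \approx -68972.0$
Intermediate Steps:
$O = \frac{\sqrt{23}}{2}$ ($O = \sqrt{- \frac{1}{4} + 6} = \sqrt{\frac{23}{4}} = \frac{\sqrt{23}}{2} \approx 2.3979$)
$Y{\left(m \right)} = \left(m + \frac{\sqrt{23}}{2}\right)^{2}$
$T = 69030$ ($T = 234 \cdot 295 = 69030$)
$Y{\left(-10 \right)} - T = \frac{\left(\sqrt{23} + 2 \left(-10\right)\right)^{2}}{4} - 69030 = \frac{\left(\sqrt{23} - 20\right)^{2}}{4} - 69030 = \frac{\left(-20 + \sqrt{23}\right)^{2}}{4} - 69030 = -69030 + \frac{\left(-20 + \sqrt{23}\right)^{2}}{4}$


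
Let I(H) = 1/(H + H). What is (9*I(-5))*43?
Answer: -387/10 ≈ -38.700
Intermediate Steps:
I(H) = 1/(2*H)
(9*I(-5))*43 = (9*((½)/(-5)))*43 = (9*((½)*(-⅕)))*43 = (9*(-⅒))*43 = -9/10*43 = -387/10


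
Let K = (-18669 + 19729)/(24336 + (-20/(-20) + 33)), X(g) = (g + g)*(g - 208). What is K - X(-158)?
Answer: -281853566/2437 ≈ -1.1566e+5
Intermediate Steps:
X(g) = 2*g*(-208 + g) (X(g) = (2*g)*(-208 + g) = 2*g*(-208 + g))
K = 106/2437 (K = 1060/(24336 + (-1/20*(-20) + 33)) = 1060/(24336 + (1 + 33)) = 1060/(24336 + 34) = 1060/24370 = 1060*(1/24370) = 106/2437 ≈ 0.043496)
K - X(-158) = 106/2437 - 2*(-158)*(-208 - 158) = 106/2437 - 2*(-158)*(-366) = 106/2437 - 1*115656 = 106/2437 - 115656 = -281853566/2437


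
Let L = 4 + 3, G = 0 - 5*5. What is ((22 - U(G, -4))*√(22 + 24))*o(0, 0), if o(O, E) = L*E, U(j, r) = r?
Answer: 0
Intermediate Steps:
G = -25 (G = 0 - 25 = -25)
L = 7
o(O, E) = 7*E
((22 - U(G, -4))*√(22 + 24))*o(0, 0) = ((22 - 1*(-4))*√(22 + 24))*(7*0) = ((22 + 4)*√46)*0 = (26*√46)*0 = 0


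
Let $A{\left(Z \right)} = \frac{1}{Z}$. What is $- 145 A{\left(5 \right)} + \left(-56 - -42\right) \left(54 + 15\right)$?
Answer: $-995$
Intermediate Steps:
$- 145 A{\left(5 \right)} + \left(-56 - -42\right) \left(54 + 15\right) = - \frac{145}{5} + \left(-56 - -42\right) \left(54 + 15\right) = \left(-145\right) \frac{1}{5} + \left(-56 + 42\right) 69 = -29 - 966 = -995$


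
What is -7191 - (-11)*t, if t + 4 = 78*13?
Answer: 3919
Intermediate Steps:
t = 1010 (t = -4 + 78*13 = -4 + 1014 = 1010)
-7191 - (-11)*t = -7191 - (-11)*1010 = -7191 - 1*(-11110) = -7191 + 11110 = 3919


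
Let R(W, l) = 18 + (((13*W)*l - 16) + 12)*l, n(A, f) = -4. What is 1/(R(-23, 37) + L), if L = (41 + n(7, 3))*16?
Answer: -1/408869 ≈ -2.4458e-6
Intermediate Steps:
R(W, l) = 18 + l*(-4 + 13*W*l) (R(W, l) = 18 + ((13*W*l - 16) + 12)*l = 18 + ((-16 + 13*W*l) + 12)*l = 18 + (-4 + 13*W*l)*l = 18 + l*(-4 + 13*W*l))
L = 592 (L = (41 - 4)*16 = 37*16 = 592)
1/(R(-23, 37) + L) = 1/((18 - 4*37 + 13*(-23)*37²) + 592) = 1/((18 - 148 + 13*(-23)*1369) + 592) = 1/((18 - 148 - 409331) + 592) = 1/(-409461 + 592) = 1/(-408869) = -1/408869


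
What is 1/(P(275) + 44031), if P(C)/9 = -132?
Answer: 1/42843 ≈ 2.3341e-5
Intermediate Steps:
P(C) = -1188 (P(C) = 9*(-132) = -1188)
1/(P(275) + 44031) = 1/(-1188 + 44031) = 1/42843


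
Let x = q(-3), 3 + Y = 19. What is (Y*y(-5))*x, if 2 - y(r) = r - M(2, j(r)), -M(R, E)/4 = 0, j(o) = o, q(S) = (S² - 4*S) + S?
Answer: 2016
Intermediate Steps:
Y = 16 (Y = -3 + 19 = 16)
q(S) = S² - 3*S
M(R, E) = 0 (M(R, E) = -4*0 = 0)
y(r) = 2 - r (y(r) = 2 - (r - 1*0) = 2 - (r + 0) = 2 - r)
x = 18 (x = -3*(-3 - 3) = -3*(-6) = 18)
(Y*y(-5))*x = (16*(2 - 1*(-5)))*18 = (16*(2 + 5))*18 = (16*7)*18 = 112*18 = 2016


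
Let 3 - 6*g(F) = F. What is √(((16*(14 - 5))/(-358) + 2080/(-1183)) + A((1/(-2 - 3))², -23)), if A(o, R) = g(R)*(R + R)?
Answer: I*√481163931066/48867 ≈ 14.195*I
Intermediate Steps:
g(F) = ½ - F/6
A(o, R) = 2*R*(½ - R/6) (A(o, R) = (½ - R/6)*(R + R) = (½ - R/6)*(2*R) = 2*R*(½ - R/6))
√(((16*(14 - 5))/(-358) + 2080/(-1183)) + A((1/(-2 - 3))², -23)) = √(((16*(14 - 5))/(-358) + 2080/(-1183)) + (⅓)*(-23)*(3 - 1*(-23))) = √(((16*9)*(-1/358) + 2080*(-1/1183)) + (⅓)*(-23)*(3 + 23)) = √((144*(-1/358) - 160/91) + (⅓)*(-23)*26) = √((-72/179 - 160/91) - 598/3) = √(-35192/16289 - 598/3) = √(-9846398/48867) = I*√481163931066/48867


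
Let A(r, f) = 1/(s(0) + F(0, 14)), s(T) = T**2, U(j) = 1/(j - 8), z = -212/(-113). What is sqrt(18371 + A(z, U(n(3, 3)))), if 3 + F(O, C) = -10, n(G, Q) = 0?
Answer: sqrt(3104686)/13 ≈ 135.54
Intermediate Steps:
F(O, C) = -13 (F(O, C) = -3 - 10 = -13)
z = 212/113 (z = -212*(-1/113) = 212/113 ≈ 1.8761)
U(j) = 1/(-8 + j)
A(r, f) = -1/13 (A(r, f) = 1/(0**2 - 13) = 1/(0 - 13) = 1/(-13) = -1/13)
sqrt(18371 + A(z, U(n(3, 3)))) = sqrt(18371 - 1/13) = sqrt(238822/13) = sqrt(3104686)/13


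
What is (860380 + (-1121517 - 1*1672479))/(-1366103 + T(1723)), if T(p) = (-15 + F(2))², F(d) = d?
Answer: 966808/682967 ≈ 1.4156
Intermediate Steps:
T(p) = 169 (T(p) = (-15 + 2)² = (-13)² = 169)
(860380 + (-1121517 - 1*1672479))/(-1366103 + T(1723)) = (860380 + (-1121517 - 1*1672479))/(-1366103 + 169) = (860380 + (-1121517 - 1672479))/(-1365934) = (860380 - 2793996)*(-1/1365934) = -1933616*(-1/1365934) = 966808/682967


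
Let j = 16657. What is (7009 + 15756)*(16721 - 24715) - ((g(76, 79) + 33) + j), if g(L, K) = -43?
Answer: -182000057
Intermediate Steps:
(7009 + 15756)*(16721 - 24715) - ((g(76, 79) + 33) + j) = (7009 + 15756)*(16721 - 24715) - ((-43 + 33) + 16657) = 22765*(-7994) - (-10 + 16657) = -181983410 - 1*16647 = -181983410 - 16647 = -182000057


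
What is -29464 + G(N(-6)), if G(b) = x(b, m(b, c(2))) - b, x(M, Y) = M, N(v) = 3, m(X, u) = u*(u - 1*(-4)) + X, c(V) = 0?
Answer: -29464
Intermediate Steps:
m(X, u) = X + u*(4 + u) (m(X, u) = u*(u + 4) + X = u*(4 + u) + X = X + u*(4 + u))
G(b) = 0 (G(b) = b - b = 0)
-29464 + G(N(-6)) = -29464 + 0 = -29464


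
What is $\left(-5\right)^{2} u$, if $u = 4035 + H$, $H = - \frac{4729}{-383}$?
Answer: $\frac{38753350}{383} \approx 1.0118 \cdot 10^{5}$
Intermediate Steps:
$H = \frac{4729}{383}$ ($H = \left(-4729\right) \left(- \frac{1}{383}\right) = \frac{4729}{383} \approx 12.347$)
$u = \frac{1550134}{383}$ ($u = 4035 + \frac{4729}{383} = \frac{1550134}{383} \approx 4047.3$)
$\left(-5\right)^{2} u = \left(-5\right)^{2} \cdot \frac{1550134}{383} = 25 \cdot \frac{1550134}{383} = \frac{38753350}{383}$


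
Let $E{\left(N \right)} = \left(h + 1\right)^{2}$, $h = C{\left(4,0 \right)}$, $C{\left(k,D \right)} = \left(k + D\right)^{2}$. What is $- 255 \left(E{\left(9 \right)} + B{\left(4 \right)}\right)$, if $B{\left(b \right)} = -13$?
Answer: $-70380$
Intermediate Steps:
$C{\left(k,D \right)} = \left(D + k\right)^{2}$
$h = 16$ ($h = \left(0 + 4\right)^{2} = 4^{2} = 16$)
$E{\left(N \right)} = 289$ ($E{\left(N \right)} = \left(16 + 1\right)^{2} = 17^{2} = 289$)
$- 255 \left(E{\left(9 \right)} + B{\left(4 \right)}\right) = - 255 \left(289 - 13\right) = \left(-255\right) 276 = -70380$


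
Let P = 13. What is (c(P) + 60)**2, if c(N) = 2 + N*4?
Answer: 12996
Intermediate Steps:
c(N) = 2 + 4*N
(c(P) + 60)**2 = ((2 + 4*13) + 60)**2 = ((2 + 52) + 60)**2 = (54 + 60)**2 = 114**2 = 12996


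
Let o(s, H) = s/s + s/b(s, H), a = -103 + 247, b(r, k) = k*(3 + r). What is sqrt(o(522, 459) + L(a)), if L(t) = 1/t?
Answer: sqrt(51444057)/7140 ≈ 1.0045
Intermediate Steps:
a = 144
o(s, H) = 1 + s/(H*(3 + s)) (o(s, H) = s/s + s/((H*(3 + s))) = 1 + s*(1/(H*(3 + s))) = 1 + s/(H*(3 + s)))
sqrt(o(522, 459) + L(a)) = sqrt((522 + 459*(3 + 522))/(459*(3 + 522)) + 1/144) = sqrt((1/459)*(522 + 459*525)/525 + 1/144) = sqrt((1/459)*(1/525)*(522 + 240975) + 1/144) = sqrt((1/459)*(1/525)*241497 + 1/144) = sqrt(26833/26775 + 1/144) = sqrt(144101/142800) = sqrt(51444057)/7140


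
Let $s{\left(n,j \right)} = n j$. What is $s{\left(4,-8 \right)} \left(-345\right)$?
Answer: $11040$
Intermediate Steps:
$s{\left(n,j \right)} = j n$
$s{\left(4,-8 \right)} \left(-345\right) = \left(-8\right) 4 \left(-345\right) = \left(-32\right) \left(-345\right) = 11040$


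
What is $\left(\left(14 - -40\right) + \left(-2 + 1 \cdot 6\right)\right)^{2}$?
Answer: $3364$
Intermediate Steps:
$\left(\left(14 - -40\right) + \left(-2 + 1 \cdot 6\right)\right)^{2} = \left(\left(14 + 40\right) + \left(-2 + 6\right)\right)^{2} = \left(54 + 4\right)^{2} = 58^{2} = 3364$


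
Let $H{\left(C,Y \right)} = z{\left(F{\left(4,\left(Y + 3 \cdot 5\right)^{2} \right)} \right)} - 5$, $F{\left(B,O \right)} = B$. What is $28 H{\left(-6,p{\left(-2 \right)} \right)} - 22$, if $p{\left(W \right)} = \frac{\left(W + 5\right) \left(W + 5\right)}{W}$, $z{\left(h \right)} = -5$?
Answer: $-302$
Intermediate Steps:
$p{\left(W \right)} = \frac{\left(5 + W\right)^{2}}{W}$ ($p{\left(W \right)} = \frac{\left(5 + W\right) \left(5 + W\right)}{W} = \frac{\left(5 + W\right)^{2}}{W}$)
$H{\left(C,Y \right)} = -10$ ($H{\left(C,Y \right)} = -5 - 5 = -10$)
$28 H{\left(-6,p{\left(-2 \right)} \right)} - 22 = 28 \left(-10\right) - 22 = -280 - 22 = -302$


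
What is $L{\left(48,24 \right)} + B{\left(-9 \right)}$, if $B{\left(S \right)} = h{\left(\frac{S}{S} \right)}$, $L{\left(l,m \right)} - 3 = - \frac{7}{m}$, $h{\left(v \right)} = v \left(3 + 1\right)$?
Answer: $\frac{161}{24} \approx 6.7083$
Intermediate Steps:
$h{\left(v \right)} = 4 v$ ($h{\left(v \right)} = v 4 = 4 v$)
$L{\left(l,m \right)} = 3 - \frac{7}{m}$
$B{\left(S \right)} = 4$ ($B{\left(S \right)} = 4 \frac{S}{S} = 4 \cdot 1 = 4$)
$L{\left(48,24 \right)} + B{\left(-9 \right)} = \left(3 - \frac{7}{24}\right) + 4 = \frac{65}{24} + 4 = \frac{161}{24}$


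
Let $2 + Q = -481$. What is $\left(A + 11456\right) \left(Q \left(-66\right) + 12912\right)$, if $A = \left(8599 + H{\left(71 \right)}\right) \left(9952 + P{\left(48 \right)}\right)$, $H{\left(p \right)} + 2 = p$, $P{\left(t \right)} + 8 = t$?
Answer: $3879804396480$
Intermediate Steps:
$Q = -483$ ($Q = -2 - 481 = -483$)
$P{\left(t \right)} = -8 + t$
$H{\left(p \right)} = -2 + p$
$A = 86610656$ ($A = \left(8599 + \left(-2 + 71\right)\right) \left(9952 + \left(-8 + 48\right)\right) = \left(8599 + 69\right) \left(9952 + 40\right) = 8668 \cdot 9992 = 86610656$)
$\left(A + 11456\right) \left(Q \left(-66\right) + 12912\right) = \left(86610656 + 11456\right) \left(\left(-483\right) \left(-66\right) + 12912\right) = 86622112 \left(31878 + 12912\right) = 86622112 \cdot 44790 = 3879804396480$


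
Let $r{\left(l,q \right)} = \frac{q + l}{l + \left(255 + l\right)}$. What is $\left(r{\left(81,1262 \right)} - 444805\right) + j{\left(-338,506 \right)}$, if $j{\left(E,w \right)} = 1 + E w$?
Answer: $- \frac{256800601}{417} \approx -6.1583 \cdot 10^{5}$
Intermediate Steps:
$r{\left(l,q \right)} = \frac{l + q}{255 + 2 l}$
$\left(r{\left(81,1262 \right)} - 444805\right) + j{\left(-338,506 \right)} = \left(\frac{81 + 1262}{255 + 2 \cdot 81} - 444805\right) + \left(1 - 171028\right) = \left(\frac{1}{255 + 162} \cdot 1343 - 444805\right) + \left(1 - 171028\right) = \left(\frac{1}{417} \cdot 1343 - 444805\right) - 171027 = \left(\frac{1343}{417} - 444805\right) - 171027 = - \frac{185482342}{417} - 171027 = - \frac{256800601}{417}$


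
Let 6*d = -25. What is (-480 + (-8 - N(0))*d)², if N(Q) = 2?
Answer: 1729225/9 ≈ 1.9214e+5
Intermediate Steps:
d = -25/6 (d = (⅙)*(-25) = -25/6 ≈ -4.1667)
(-480 + (-8 - N(0))*d)² = (-480 + (-8 - 1*2)*(-25/6))² = (-480 + (-8 - 2)*(-25/6))² = (-480 - 10*(-25/6))² = (-480 + 125/3)² = (-1315/3)² = 1729225/9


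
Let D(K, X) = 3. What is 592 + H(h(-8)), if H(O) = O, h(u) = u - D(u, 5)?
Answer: 581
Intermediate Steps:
h(u) = -3 + u (h(u) = u - 1*3 = u - 3 = -3 + u)
592 + H(h(-8)) = 592 + (-3 - 8) = 592 - 11 = 581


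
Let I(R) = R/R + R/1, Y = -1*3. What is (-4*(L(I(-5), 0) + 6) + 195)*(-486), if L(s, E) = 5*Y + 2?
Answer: -108378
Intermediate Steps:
Y = -3
I(R) = 1 + R (I(R) = 1 + R*1 = 1 + R)
L(s, E) = -13 (L(s, E) = 5*(-3) + 2 = -15 + 2 = -13)
(-4*(L(I(-5), 0) + 6) + 195)*(-486) = (-4*(-13 + 6) + 195)*(-486) = (-4*(-7) + 195)*(-486) = (28 + 195)*(-486) = 223*(-486) = -108378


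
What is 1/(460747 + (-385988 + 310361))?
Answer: 1/385120 ≈ 2.5966e-6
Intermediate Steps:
1/(460747 + (-385988 + 310361)) = 1/(460747 - 75627) = 1/385120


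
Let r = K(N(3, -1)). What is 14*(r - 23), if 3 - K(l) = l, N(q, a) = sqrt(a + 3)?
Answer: -280 - 14*sqrt(2) ≈ -299.80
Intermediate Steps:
N(q, a) = sqrt(3 + a)
K(l) = 3 - l
r = 3 - sqrt(2) (r = 3 - sqrt(3 - 1) = 3 - sqrt(2) ≈ 1.5858)
14*(r - 23) = 14*((3 - sqrt(2)) - 23) = 14*(-20 - sqrt(2)) = -280 - 14*sqrt(2)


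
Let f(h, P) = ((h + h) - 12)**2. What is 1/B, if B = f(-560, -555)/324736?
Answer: 20296/80089 ≈ 0.25342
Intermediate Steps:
f(h, P) = (-12 + 2*h)**2 (f(h, P) = (2*h - 12)**2 = (-12 + 2*h)**2)
B = 80089/20296 (B = (4*(-6 - 560)**2)/324736 = (4*(-566)**2)*(1/324736) = (4*320356)*(1/324736) = 1281424*(1/324736) = 80089/20296 ≈ 3.9460)
1/B = 1/(80089/20296) = 20296/80089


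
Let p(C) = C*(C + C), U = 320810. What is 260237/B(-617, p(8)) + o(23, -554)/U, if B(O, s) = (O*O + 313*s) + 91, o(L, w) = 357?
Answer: 5974062377/9643640260 ≈ 0.61948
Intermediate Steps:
p(C) = 2*C**2 (p(C) = C*(2*C) = 2*C**2)
B(O, s) = 91 + O**2 + 313*s (B(O, s) = (O**2 + 313*s) + 91 = 91 + O**2 + 313*s)
260237/B(-617, p(8)) + o(23, -554)/U = 260237/(91 + (-617)**2 + 313*(2*8**2)) + 357/320810 = 260237/(91 + 380689 + 313*(2*64)) + 357*(1/320810) = 260237/(91 + 380689 + 313*128) + 51/45830 = 260237/(91 + 380689 + 40064) + 51/45830 = 260237/420844 + 51/45830 = 5974062377/9643640260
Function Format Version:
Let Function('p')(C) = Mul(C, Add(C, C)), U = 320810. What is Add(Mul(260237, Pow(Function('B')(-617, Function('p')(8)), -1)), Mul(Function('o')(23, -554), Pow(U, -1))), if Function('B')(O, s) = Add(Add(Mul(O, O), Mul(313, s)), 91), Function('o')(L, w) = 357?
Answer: Rational(5974062377, 9643640260) ≈ 0.61948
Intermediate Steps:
Function('p')(C) = Mul(2, Pow(C, 2)) (Function('p')(C) = Mul(C, Mul(2, C)) = Mul(2, Pow(C, 2)))
Function('B')(O, s) = Add(91, Pow(O, 2), Mul(313, s)) (Function('B')(O, s) = Add(Add(Pow(O, 2), Mul(313, s)), 91) = Add(91, Pow(O, 2), Mul(313, s)))
Add(Mul(260237, Pow(Function('B')(-617, Function('p')(8)), -1)), Mul(Function('o')(23, -554), Pow(U, -1))) = Add(Mul(260237, Pow(Add(91, Pow(-617, 2), Mul(313, Mul(2, Pow(8, 2)))), -1)), Mul(357, Pow(320810, -1))) = Add(Mul(260237, Pow(Add(91, 380689, Mul(313, Mul(2, 64))), -1)), Mul(357, Rational(1, 320810))) = Add(Mul(260237, Pow(Add(91, 380689, Mul(313, 128)), -1)), Rational(51, 45830)) = Add(Mul(260237, Pow(Add(91, 380689, 40064), -1)), Rational(51, 45830)) = Add(Mul(260237, Pow(420844, -1)), Rational(51, 45830)) = Add(Mul(260237, Rational(1, 420844)), Rational(51, 45830)) = Add(Rational(260237, 420844), Rational(51, 45830)) = Rational(5974062377, 9643640260)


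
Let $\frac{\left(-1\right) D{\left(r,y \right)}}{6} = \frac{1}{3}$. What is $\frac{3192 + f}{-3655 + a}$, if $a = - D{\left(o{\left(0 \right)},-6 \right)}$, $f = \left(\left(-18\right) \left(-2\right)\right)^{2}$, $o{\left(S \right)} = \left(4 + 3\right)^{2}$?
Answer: $- \frac{4488}{3653} \approx -1.2286$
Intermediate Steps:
$o{\left(S \right)} = 49$ ($o{\left(S \right)} = 7^{2} = 49$)
$f = 1296$ ($f = 36^{2} = 1296$)
$D{\left(r,y \right)} = -2$ ($D{\left(r,y \right)} = - \frac{6}{3} = \left(-6\right) \frac{1}{3} = -2$)
$a = 2$ ($a = \left(-1\right) \left(-2\right) = 2$)
$\frac{3192 + f}{-3655 + a} = \frac{3192 + 1296}{-3655 + 2} = \frac{4488}{-3653} = 4488 \left(- \frac{1}{3653}\right) = - \frac{4488}{3653}$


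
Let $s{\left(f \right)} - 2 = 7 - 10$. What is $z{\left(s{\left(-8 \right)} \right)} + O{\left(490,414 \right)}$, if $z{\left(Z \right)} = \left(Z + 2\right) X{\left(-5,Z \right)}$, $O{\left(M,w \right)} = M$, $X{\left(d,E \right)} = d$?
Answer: $485$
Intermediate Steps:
$s{\left(f \right)} = -1$ ($s{\left(f \right)} = 2 + \left(7 - 10\right) = 2 - 3 = -1$)
$z{\left(Z \right)} = -10 - 5 Z$ ($z{\left(Z \right)} = \left(Z + 2\right) \left(-5\right) = \left(2 + Z\right) \left(-5\right) = -10 - 5 Z$)
$z{\left(s{\left(-8 \right)} \right)} + O{\left(490,414 \right)} = \left(-10 - -5\right) + 490 = \left(-10 + 5\right) + 490 = -5 + 490 = 485$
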